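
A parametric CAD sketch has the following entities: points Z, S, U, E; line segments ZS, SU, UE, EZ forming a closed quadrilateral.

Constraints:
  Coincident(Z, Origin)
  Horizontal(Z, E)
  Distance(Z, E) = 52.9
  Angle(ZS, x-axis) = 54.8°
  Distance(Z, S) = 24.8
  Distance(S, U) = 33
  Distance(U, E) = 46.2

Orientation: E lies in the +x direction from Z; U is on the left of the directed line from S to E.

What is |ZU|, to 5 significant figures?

57.593

Checks: |SU| = 33.00 ✓; |UE| = 46.20 ✓.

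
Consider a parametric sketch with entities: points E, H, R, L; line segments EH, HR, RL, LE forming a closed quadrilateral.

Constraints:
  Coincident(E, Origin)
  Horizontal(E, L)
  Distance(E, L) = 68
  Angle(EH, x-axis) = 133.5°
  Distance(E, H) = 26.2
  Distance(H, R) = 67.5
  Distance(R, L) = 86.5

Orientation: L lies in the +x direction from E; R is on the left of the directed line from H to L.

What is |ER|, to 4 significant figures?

76.55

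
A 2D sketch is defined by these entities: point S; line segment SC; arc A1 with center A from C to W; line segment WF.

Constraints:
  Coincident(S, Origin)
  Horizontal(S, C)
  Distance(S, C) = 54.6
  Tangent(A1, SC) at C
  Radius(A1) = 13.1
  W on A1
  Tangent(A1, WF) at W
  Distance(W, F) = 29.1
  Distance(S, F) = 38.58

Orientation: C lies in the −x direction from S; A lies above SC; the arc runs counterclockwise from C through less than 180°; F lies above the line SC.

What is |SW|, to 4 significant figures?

44.53

Checks: |AW| = 13.10 ✓; ∠(AW, WF) = 90.00° ✓; |WF| = 29.10 ✓; |SF| = 38.58 ✓.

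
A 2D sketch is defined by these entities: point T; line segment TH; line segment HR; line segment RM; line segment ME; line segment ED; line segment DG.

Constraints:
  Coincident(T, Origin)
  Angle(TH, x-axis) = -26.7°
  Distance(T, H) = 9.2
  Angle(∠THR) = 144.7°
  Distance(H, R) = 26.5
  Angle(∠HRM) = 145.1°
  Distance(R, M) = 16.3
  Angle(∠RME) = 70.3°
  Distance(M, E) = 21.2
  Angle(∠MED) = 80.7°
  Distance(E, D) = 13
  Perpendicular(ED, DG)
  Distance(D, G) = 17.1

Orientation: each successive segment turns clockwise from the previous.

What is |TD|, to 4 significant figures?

24.81

∠RME = 70.3° gives ME at 153.4° from the x-axis; with |ME| = 21.2, E = (-0.2543, -34.22). ∠MED = 80.7° gives ED at 54.10° from the x-axis; with |ED| = 13.0, D = (7.369, -23.69). Then |TD| = |D − T| = 24.81.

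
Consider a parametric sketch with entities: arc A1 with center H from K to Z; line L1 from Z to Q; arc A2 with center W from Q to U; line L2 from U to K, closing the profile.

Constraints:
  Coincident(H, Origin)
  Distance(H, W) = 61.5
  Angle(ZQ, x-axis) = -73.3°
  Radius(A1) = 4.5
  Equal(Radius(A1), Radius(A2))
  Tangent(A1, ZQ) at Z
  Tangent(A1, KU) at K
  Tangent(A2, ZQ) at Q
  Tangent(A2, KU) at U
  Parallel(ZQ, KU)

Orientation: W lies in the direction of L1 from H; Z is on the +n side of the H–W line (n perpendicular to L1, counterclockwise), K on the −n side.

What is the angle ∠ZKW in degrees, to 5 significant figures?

85.815°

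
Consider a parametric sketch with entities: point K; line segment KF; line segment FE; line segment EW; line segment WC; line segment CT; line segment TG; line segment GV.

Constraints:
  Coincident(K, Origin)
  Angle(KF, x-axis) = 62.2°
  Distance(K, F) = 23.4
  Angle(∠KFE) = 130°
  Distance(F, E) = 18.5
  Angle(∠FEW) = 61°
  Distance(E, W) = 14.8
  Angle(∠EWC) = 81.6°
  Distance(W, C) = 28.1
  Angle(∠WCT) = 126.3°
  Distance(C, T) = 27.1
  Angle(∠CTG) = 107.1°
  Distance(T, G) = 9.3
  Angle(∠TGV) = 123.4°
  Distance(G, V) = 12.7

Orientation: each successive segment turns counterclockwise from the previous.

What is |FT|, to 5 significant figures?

32.929

K is at the origin; KF runs at 62.2° with length 23.4, so F = (10.913, 20.699). ∠KFE = 130.0° gives FE at 112.20° from the x-axis; with |FE| = 18.5, E = (3.9234, 37.828). ∠FEW = 61.0° gives EW at -128.80° from the x-axis; with |EW| = 14.8, W = (-5.3503, 26.294). ∠EWC = 81.6° gives WC at -30.400° from the x-axis; with |WC| = 28.1, C = (18.886, 12.074). ∠WCT = 126.3° gives CT at 23.300° from the x-axis; with |CT| = 27.1, T = (43.776, 22.793). Then |FT| = |T − F| = 32.929.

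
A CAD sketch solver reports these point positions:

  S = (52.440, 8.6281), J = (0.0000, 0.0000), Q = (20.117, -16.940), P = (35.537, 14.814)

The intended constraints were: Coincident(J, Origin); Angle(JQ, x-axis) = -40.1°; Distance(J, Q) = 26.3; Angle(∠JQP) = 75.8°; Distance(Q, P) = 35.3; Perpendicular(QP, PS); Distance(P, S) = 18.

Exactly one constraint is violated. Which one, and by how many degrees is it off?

Perpendicular(QP, PS) — off by 5.80°.

J = (0.00, 0.00) ✓; JQ at -40.10° ✓; |JQ| = 26.30 ✓; ∠JQP = 75.80° ✓; |QP| = 35.30 ✓; ∠(QP, PS) = 84.20° ✗; |PS| = 18.00 ✓.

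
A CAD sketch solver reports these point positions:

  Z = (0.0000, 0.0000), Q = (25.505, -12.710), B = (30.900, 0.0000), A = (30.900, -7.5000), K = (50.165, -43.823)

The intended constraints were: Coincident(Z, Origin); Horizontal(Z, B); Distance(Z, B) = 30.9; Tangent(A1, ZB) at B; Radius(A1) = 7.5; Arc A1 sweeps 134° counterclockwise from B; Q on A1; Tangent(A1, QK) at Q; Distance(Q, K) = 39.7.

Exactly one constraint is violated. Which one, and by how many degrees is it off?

Tangent(A1, QK) at Q — off by 5.60°.

Z = (0.00, 0.00) ✓; Z.y = 0.00, B.y = 0.00 ✓; |ZB| = 30.90 ✓; ∠(AB, BZ) = 90.00° ✓; |AB| = 7.500 ✓; bearing(A→Q) − bearing(A→B) = 134.0° ✓; |AQ| = 7.500 ✓; ∠(AQ, QK) = 95.60° ✗; |QK| = 39.70 ✓.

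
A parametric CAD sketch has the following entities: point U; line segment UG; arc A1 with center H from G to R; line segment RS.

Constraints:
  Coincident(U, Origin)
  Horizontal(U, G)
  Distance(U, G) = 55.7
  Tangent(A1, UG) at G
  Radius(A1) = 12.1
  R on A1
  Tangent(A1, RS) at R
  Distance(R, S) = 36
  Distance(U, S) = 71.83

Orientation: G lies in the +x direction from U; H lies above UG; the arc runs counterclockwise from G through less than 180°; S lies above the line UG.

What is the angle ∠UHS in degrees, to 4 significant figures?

96.21°

Checks: |HG| = 12.10 ✓; |HR| = 12.10 ✓; ∠(HR, RS) = 90.00° ✓; |RS| = 36.00 ✓; |US| = 71.83 ✓.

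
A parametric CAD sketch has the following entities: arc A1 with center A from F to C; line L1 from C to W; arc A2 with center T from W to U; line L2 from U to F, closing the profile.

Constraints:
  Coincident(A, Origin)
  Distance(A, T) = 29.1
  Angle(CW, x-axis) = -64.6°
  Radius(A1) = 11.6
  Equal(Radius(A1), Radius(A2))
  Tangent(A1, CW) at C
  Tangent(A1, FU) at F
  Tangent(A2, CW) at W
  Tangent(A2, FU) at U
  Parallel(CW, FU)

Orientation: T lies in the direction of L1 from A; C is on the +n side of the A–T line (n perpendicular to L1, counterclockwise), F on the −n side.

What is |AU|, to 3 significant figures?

31.3

The slot axis is L1's direction at -64.6°, so u = (cos -64.6°, sin -64.6°) = (0.429, -0.903) and n = (−sin -64.6°, cos -64.6°) = (0.903, 0.429). A is at the origin and T lies 29.1 along u from A, so T = 29.1·u = (12.5, -26.3). Tangency of A1 to both parallel lines with radius 11.6 puts C and F at A ± 11.6·n: C = (10.5, 4.98), F = (-10.5, -4.98). Equal radii place W and U the same way about T: W = T + 11.6·n = (23.0, -21.3), U = T − 11.6·n = (2.00, -31.3). Then |AU| = |U − A| = 31.3.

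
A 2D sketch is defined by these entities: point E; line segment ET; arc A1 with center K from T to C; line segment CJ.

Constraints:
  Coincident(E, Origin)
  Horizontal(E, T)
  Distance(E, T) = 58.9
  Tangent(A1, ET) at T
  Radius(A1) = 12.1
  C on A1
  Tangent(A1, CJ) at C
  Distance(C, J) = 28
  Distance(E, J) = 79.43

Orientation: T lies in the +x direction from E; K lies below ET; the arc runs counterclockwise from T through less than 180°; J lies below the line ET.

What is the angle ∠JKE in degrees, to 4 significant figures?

118.7°

Checks: E = (0.00, 0.00) ✓; |KC| = 12.10 ✓; ∠(KC, CJ) = 90.00° ✓; |CJ| = 28.00 ✓; |EJ| = 79.43 ✓.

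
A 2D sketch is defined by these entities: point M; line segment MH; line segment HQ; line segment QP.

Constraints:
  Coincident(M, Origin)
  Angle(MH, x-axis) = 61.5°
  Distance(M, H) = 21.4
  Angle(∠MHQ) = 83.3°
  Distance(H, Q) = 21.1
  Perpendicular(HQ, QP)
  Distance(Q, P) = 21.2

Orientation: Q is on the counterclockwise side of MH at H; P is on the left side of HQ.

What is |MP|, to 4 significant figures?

18.60

M is at the origin; MH runs at 61.5° with length 21.4, so H = 21.4·(cos 61.5°, sin 61.5°) = (10.21, 18.81). ∠MHQ = 83.3°, so HQ runs at 61.5° + (180° − 83.3°) = 158.2° from the x-axis; with |HQ| = 21.1, Q = H + 21.1·(cos 158.2°, sin 158.2°) = (-9.380, 26.64). HQ is perpendicular to QP; with |QP| = 21.2 on the left of HQ, P = Q + 21.2·(-0.3714, -0.9285) = (-17.25, 6.959). Then |MP| = |P − M| = 18.60.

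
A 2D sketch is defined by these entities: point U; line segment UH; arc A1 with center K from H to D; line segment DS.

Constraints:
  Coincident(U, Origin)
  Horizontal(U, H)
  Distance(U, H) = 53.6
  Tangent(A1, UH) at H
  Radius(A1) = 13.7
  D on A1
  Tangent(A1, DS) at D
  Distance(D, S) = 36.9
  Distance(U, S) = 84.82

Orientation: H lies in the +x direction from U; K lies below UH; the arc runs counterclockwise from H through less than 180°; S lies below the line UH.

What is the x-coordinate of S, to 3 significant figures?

68.4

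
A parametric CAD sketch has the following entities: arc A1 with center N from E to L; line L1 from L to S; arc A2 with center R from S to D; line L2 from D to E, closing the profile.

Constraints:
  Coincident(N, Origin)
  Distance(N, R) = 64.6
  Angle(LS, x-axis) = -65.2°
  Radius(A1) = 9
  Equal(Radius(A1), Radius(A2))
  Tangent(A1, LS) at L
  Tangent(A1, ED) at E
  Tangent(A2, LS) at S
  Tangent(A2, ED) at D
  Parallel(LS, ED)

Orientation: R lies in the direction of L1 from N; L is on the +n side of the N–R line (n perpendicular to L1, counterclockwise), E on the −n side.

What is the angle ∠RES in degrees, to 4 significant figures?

7.639°

The slot axis is L1's direction at -65.2°, so u = (cos -65.2°, sin -65.2°) = (0.4195, -0.9078) and n = (−sin -65.2°, cos -65.2°) = (0.9078, 0.4195). N is at the origin and R lies 64.6 along u from N, so R = 64.6·u = (27.10, -58.64). Tangency of A1 to both parallel lines with radius 9.0 puts L and E at N ± 9.0·n: L = (8.170, 3.775), E = (-8.170, -3.775). Equal radii place S and D the same way about R: S = R + 9.0·n = (35.27, -54.87), D = R − 9.0·n = (18.93, -62.42). Then cos ∠RES = ER·ES / (|ER||ES|), giving 7.639°.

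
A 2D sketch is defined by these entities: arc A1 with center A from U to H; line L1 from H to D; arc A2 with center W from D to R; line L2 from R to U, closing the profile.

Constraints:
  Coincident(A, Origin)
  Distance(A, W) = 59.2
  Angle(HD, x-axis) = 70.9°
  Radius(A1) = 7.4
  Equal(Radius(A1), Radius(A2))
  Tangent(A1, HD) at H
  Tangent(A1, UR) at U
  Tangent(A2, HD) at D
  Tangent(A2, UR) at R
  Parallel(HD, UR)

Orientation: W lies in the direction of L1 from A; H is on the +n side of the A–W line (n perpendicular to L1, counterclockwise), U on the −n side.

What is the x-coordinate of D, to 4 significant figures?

12.38

Tangency of A1 to both parallel lines with radius 7.4 puts H and U at A ± 7.4·n: H = (-6.993, 2.421), U = (6.993, -2.421). Equal radii place D and R the same way about W: D = W + 7.4·n = (12.38, 58.36), R = W − 7.4·n = (26.36, 53.52). So D.x = 12.38.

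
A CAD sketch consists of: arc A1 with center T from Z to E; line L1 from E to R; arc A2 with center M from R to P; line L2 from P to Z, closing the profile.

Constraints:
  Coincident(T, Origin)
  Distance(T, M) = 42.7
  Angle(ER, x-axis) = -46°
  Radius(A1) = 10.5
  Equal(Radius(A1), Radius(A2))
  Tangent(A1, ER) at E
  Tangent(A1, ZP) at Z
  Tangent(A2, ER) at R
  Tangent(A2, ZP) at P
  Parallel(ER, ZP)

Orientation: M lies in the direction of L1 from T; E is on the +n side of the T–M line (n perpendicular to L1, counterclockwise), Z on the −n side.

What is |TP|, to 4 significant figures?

43.97

The slot axis is L1's direction at -46.0°, so u = (cos -46.0°, sin -46.0°) = (0.6947, -0.7193) and n = (−sin -46.0°, cos -46.0°) = (0.7193, 0.6947). T is at the origin and M lies 42.7 along u from T, so M = 42.7·u = (29.66, -30.72). Tangency of A1 to both parallel lines with radius 10.5 puts E and Z at T ± 10.5·n: E = (7.553, 7.294), Z = (-7.553, -7.294). Equal radii place R and P the same way about M: R = M + 10.5·n = (37.21, -23.42), P = M − 10.5·n = (22.11, -38.01). Then |TP| = |P − T| = 43.97.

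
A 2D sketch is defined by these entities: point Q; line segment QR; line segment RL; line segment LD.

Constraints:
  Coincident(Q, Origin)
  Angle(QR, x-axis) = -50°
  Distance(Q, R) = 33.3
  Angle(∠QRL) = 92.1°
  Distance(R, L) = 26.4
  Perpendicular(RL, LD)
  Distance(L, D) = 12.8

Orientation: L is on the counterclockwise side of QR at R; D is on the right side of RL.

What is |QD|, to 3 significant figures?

53.7

Q is at the origin; QR runs at -50.0° with length 33.3, so R = 33.3·(cos -50.0°, sin -50.0°) = (21.4, -25.5). ∠QRL = 92.1°, so RL runs at -50.0° + (180° − 92.1°) = 37.9° from the x-axis; with |RL| = 26.4, L = R + 26.4·(cos 37.9°, sin 37.9°) = (42.2, -9.29). RL is perpendicular to LD; with |LD| = 12.8 on the right of RL, D = L + 12.8·(0.614, -0.789) = (50.1, -19.4). Then |QD| = |D − Q| = 53.7.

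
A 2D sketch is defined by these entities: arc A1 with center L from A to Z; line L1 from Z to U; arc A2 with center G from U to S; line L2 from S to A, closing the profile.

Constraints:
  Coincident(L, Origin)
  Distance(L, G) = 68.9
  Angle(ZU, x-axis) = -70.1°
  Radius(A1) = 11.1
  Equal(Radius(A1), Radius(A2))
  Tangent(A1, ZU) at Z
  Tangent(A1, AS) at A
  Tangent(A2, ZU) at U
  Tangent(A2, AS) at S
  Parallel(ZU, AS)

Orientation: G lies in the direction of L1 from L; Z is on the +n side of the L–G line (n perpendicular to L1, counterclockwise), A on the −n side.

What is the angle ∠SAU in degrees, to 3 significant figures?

17.9°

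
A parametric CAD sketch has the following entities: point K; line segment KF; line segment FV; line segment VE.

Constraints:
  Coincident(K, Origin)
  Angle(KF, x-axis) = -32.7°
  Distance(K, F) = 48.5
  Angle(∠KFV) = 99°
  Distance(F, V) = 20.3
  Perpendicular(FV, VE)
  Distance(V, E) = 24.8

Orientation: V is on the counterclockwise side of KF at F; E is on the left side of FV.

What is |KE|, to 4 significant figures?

36.21

K is at the origin; KF runs at -32.7° with length 48.5, so F = 48.5·(cos -32.7°, sin -32.7°) = (40.81, -26.20). ∠KFV = 99.0°, so FV runs at -32.7° + (180° − 99.0°) = 48.30° from the x-axis; with |FV| = 20.3, V = F + 20.3·(cos 48.30°, sin 48.30°) = (54.32, -11.04). The perpendicularity gives VE at right angles to FV; with |VE| = 24.8 on the left of FV, E = V + 24.8·(-0.7466, 0.6652) = (35.80, 5.453). Then |KE| = |E − K| = 36.21.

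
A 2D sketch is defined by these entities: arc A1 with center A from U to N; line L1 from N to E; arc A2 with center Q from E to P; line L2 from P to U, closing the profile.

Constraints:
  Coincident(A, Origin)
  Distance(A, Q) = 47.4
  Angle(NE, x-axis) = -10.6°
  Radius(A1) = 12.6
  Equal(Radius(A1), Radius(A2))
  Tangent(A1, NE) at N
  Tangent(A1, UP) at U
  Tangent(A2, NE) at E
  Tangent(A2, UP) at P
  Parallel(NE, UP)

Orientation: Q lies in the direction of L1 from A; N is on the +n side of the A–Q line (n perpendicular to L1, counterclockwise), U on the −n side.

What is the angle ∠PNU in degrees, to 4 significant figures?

62.00°

The slot axis is L1's direction at -10.6°, so u = (cos -10.6°, sin -10.6°) = (0.9829, -0.1840) and n = (−sin -10.6°, cos -10.6°) = (0.1840, 0.9829). A is at the origin and Q lies 47.4 along u from A, so Q = 47.4·u = (46.59, -8.719). Tangency of A1 to both parallel lines with radius 12.6 puts N and U at A ± 12.6·n: N = (2.318, 12.38), U = (-2.318, -12.38). Equal radii place E and P the same way about Q: E = Q + 12.6·n = (48.91, 3.666), P = Q − 12.6·n = (44.27, -21.10). Then cos ∠PNU = NP·NU / (|NP||NU|), giving 62.00°.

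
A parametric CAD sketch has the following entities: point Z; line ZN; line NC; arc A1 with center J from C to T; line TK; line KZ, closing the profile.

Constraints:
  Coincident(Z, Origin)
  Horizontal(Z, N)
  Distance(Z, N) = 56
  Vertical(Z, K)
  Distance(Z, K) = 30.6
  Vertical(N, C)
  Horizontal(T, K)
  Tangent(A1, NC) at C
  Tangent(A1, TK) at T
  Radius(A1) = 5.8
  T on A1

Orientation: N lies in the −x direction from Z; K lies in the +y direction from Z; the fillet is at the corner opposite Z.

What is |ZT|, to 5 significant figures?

58.791

Z is at the origin; Z and N share the same y with |ZN| = 56.0 and N on the −x side, so N = (-56.000, 0.0000). Z and K share the same x with |ZK| = 30.6 and K on the +y side, so K = (0.0000, 30.600). The virtual corner opposite Z is at (-56.000, 30.600). Tangency of A1 to NC means the radius JC is perpendicular to NC and since A1 is tangent to TK there, JT ⟂ TK, with radius 5.8, so the center J sits 5.8 in from both sides at J = (-50.200, 24.800). That places the tangent points at C = (-56.000, 24.800) on NC and T = (-50.200, 30.600) on TK. Then |ZT| = |T − Z| = 58.791.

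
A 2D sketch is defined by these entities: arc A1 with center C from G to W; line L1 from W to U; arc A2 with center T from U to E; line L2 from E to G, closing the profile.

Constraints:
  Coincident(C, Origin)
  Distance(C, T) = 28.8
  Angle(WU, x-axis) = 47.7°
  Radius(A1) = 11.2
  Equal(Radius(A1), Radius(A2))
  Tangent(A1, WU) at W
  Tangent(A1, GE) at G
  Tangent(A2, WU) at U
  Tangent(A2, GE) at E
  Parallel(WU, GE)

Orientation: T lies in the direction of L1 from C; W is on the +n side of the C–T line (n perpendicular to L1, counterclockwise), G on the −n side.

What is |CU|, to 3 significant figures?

30.9

Tangency of A1 to both parallel lines with radius 11.2 puts W and G at C ± 11.2·n: W = (-8.28, 7.54), G = (8.28, -7.54). Equal radii place U and E the same way about T: U = T + 11.2·n = (11.1, 28.8), E = T − 11.2·n = (27.7, 13.8). Then |CU| = |U − C| = 30.9.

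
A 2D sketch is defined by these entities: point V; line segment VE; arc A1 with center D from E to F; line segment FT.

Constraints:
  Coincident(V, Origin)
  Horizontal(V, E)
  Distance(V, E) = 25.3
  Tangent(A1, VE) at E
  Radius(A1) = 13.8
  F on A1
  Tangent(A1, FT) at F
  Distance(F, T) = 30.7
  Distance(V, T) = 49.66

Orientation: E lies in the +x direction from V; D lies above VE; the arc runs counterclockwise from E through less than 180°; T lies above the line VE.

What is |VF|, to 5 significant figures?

42.499

V is at the origin; VE is horizontal with |VE| = 25.3 and E on the +x side, so E = (25.300, 0.0000). Since A1 is tangent to VE there, DE ⟂ VE, so D = E + (0, 13.8) = (25.300, 13.800). Since DF ⟂ FT (tangency), |DT| = √(13.8² + 30.7²) = 33.659 regardless of where F sits on A1. So T lies on both circle(V, 49.66) and circle(D, 33.659); the above-VE intersection is T = (17.389, 46.516). F is the foot of the tangent from T: F = (36.204, 22.258).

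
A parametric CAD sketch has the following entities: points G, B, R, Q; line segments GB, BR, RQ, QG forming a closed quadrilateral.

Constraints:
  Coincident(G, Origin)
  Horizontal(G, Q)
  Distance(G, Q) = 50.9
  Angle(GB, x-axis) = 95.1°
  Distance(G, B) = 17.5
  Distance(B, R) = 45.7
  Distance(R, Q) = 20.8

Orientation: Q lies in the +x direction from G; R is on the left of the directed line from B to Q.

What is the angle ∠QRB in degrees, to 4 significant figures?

106.3°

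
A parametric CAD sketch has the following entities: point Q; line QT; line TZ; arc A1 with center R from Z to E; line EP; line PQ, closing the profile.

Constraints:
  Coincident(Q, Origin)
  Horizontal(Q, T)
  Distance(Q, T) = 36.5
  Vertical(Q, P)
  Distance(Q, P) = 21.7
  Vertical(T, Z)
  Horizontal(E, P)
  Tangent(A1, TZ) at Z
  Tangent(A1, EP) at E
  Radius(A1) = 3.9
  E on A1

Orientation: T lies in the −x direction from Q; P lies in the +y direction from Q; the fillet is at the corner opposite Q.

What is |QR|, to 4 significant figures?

37.14

Q is at the origin; Q and T share the same y with |QT| = 36.5 and T on the −x side, so T = (-36.50, 0.000). Q and P share the same x with |QP| = 21.7 and P on the +y side, so P = (0.000, 21.70). The virtual corner opposite Q is at (-36.50, 21.70). A1 meets TZ tangentially, so RZ is at right angles to TZ and since A1 is tangent to EP there, RE ⟂ EP, with radius 3.9, so the center R sits 3.9 in from both sides at R = (-32.60, 17.80). Then |QR| = |R − Q| = 37.14.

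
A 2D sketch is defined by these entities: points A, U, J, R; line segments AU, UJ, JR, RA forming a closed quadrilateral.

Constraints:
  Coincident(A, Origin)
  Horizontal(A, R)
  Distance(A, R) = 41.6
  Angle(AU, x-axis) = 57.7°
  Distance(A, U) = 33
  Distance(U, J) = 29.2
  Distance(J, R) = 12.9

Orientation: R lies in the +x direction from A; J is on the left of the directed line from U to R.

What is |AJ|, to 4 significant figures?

44.56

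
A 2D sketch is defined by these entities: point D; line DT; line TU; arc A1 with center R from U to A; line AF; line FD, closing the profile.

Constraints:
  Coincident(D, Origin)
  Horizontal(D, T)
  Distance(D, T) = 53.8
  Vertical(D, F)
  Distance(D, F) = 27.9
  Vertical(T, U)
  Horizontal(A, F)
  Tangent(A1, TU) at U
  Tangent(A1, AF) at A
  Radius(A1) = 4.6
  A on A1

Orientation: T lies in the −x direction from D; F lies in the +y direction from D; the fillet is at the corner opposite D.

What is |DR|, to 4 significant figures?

54.44

D is at the origin; D and T share the same y with |DT| = 53.8 and T on the −x side, so T = (-53.80, 0.000). D and F share the same x with |DF| = 27.9 and F on the +y side, so F = (0.000, 27.90). The virtual corner opposite D is at (-53.80, 27.90). Tangency of A1 to TU means the radius RU is perpendicular to TU and the tangent condition forces RA to be normal to AF, with radius 4.6, so the center R sits 4.6 in from both sides at R = (-49.20, 23.30). Then |DR| = |R − D| = 54.44.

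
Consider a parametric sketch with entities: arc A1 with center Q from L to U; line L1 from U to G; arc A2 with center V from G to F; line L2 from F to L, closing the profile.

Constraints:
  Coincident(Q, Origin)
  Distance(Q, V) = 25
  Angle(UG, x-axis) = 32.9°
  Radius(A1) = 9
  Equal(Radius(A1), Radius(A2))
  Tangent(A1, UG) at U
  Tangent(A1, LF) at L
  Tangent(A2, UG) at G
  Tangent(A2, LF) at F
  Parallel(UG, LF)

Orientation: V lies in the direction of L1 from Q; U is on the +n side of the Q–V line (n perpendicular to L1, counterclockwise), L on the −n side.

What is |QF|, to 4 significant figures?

26.57

Tangency of A1 to both parallel lines with radius 9.0 puts U and L at Q ± 9.0·n: U = (-4.889, 7.557), L = (4.889, -7.557). Equal radii place G and F the same way about V: G = V + 9.0·n = (16.10, 21.14), F = V − 9.0·n = (25.88, 6.023). Then |QF| = |F − Q| = 26.57.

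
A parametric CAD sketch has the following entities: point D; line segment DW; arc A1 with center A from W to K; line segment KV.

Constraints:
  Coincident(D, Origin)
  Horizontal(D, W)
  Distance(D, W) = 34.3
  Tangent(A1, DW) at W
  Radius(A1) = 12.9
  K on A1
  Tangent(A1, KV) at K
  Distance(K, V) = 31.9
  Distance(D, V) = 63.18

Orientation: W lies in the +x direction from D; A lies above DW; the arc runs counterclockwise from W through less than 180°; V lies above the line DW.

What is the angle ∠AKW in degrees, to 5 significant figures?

41.440°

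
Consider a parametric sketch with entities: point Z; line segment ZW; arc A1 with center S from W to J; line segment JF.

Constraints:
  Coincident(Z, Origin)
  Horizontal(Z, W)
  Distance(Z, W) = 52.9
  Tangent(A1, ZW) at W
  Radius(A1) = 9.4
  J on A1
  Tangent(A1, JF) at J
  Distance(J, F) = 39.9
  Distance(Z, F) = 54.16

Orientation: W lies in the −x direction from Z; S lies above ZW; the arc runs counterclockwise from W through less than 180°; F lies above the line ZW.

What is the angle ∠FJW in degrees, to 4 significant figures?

144.3°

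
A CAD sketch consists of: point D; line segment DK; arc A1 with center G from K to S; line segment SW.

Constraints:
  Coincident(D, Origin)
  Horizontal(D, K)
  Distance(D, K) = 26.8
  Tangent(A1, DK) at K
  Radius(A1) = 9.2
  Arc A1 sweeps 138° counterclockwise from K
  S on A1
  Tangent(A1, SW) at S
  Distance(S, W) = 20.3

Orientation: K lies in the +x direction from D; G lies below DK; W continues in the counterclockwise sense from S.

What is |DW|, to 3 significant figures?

46.4

D is at the origin; DK is horizontal with |DK| = 26.8 and K on the +x side, so K = (26.8, 0.00). A1 meets DK tangentially, so GK is at right angles to DK, so G = K + (0, -9.2) = (26.8, -9.20). On A1, K sits at bearing 90° from G; a 138° counterclockwise sweep puts S at bearing 228°, so S = G + 9.2·(cos 228°, sin 228°) = (20.6, -16.0). A1 meets SW tangentially, so GS is at right angles to SW, so SW runs along (−sin 228°, cos 228°); with |SW| = 20.3, W = (35.7, -29.6). Then |DW| = |W − D| = 46.4.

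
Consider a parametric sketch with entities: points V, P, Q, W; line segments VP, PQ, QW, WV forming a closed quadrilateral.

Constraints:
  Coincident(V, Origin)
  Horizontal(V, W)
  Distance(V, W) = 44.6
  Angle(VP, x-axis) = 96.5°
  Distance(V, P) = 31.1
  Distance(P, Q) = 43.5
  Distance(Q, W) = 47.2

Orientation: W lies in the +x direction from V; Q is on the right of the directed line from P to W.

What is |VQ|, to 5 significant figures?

12.554

V is at the origin; VW is horizontal with |VW| = 44.6 and W in +x, so W = (44.6, 0). VP runs at 96.5° with |VP| = 31.1, so P = (-3.5206, 30.900). Q is determined by |PQ| = 43.5 and |QW| = 47.2 together: it lies at the intersection of circle(P, 43.5) and circle(W, 47.2). With |PW| = 57.187, the foot of the radical line on PW is 25.660 from P and the perpendicular offset is √(43.5² − 25.660²) = 35.126. Taking the right-of-PW solution: Q = (-0.90883, -12.521).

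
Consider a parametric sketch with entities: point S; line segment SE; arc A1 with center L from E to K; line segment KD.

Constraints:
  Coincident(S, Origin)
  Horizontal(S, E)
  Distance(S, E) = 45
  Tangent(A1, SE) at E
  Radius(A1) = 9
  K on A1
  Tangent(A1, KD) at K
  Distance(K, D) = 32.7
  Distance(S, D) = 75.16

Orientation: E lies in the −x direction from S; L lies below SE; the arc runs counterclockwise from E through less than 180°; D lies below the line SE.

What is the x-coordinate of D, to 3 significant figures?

-66.3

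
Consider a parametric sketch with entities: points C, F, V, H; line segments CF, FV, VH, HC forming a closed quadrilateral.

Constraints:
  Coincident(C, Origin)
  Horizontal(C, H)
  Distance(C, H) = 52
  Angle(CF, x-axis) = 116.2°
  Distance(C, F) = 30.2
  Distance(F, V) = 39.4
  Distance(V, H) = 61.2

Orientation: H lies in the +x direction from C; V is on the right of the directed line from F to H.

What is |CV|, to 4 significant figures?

14.39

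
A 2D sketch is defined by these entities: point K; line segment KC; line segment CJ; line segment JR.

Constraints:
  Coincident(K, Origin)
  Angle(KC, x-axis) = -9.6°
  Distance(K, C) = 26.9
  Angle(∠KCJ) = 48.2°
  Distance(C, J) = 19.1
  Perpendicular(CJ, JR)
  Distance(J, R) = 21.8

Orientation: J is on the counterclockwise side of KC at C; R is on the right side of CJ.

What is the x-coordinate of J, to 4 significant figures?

16.35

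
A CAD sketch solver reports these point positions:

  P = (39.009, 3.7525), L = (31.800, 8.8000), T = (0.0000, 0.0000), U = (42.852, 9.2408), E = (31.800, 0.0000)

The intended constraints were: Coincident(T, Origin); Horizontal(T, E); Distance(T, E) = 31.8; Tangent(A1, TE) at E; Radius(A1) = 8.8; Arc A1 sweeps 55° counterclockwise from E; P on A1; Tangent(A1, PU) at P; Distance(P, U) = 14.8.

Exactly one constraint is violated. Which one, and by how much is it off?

Distance(P, U) = 14.8 — off by 8.10.

T = (0.00, 0.00) ✓; T.y = 0.00, E.y = 0.00 ✓; |TE| = 31.80 ✓; ∠(LE, ET) = 90.00° ✓; |LE| = 8.800 ✓; bearing(L→P) − bearing(L→E) = 55.00° ✓; |LP| = 8.800 ✓; ∠(LP, PU) = 90.00° ✓; |PU| = 6.700 ✗.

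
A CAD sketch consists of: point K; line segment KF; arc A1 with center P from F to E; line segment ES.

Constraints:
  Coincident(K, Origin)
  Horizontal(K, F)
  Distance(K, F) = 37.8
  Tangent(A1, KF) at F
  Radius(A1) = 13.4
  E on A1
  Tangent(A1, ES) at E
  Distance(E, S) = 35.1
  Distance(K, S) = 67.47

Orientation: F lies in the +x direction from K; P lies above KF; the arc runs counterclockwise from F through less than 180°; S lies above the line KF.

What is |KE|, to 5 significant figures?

53.362

K is at the origin; KF is horizontal with |KF| = 37.8 and F on the +x side, so F = (37.800, 0.0000). Since A1 is tangent to KF there, PF ⟂ KF, so P = F + (0, 13.4) = (37.800, 13.400). Since PE ⟂ ES (tangency), |PS| = √(13.4² + 35.1²) = 37.571 regardless of where E sits on A1. So S lies on both circle(K, 67.47) and circle(P, 37.571); the above-KF intersection is S = (44.995, 50.275). E is the foot of the tangent from S: E = (51.002, 15.693).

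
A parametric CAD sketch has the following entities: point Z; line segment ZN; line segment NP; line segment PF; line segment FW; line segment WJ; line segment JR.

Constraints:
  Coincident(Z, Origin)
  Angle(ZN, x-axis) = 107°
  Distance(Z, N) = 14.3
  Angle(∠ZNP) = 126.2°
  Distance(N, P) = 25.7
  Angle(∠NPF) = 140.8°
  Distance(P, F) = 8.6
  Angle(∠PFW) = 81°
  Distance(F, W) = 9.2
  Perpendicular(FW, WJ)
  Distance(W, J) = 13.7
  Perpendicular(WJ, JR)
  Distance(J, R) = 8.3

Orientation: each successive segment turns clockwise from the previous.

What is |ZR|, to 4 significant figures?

34.76

Z is at the origin; ZN runs at 107.0° with length 14.3, so N = (-4.181, 13.68). ∠ZNP = 126.2° gives NP at 53.20° from the x-axis; with |NP| = 25.7, P = (11.21, 34.25). ∠NPF = 140.8° gives PF at 14.00° from the x-axis; with |PF| = 8.6, F = (19.56, 36.33). ∠PFW = 81.0° gives FW at -85.00° from the x-axis; with |FW| = 9.2, W = (20.36, 27.17). FW ⟂ WJ, so WJ runs at -175.0°; with |WJ| = 13.7, J = (6.712, 25.98). The perpendicularity gives JR at right angles to WJ, so JR runs at 95.00°; with |JR| = 8.3, R = (5.989, 34.24). Then |ZR| = |R − Z| = 34.76.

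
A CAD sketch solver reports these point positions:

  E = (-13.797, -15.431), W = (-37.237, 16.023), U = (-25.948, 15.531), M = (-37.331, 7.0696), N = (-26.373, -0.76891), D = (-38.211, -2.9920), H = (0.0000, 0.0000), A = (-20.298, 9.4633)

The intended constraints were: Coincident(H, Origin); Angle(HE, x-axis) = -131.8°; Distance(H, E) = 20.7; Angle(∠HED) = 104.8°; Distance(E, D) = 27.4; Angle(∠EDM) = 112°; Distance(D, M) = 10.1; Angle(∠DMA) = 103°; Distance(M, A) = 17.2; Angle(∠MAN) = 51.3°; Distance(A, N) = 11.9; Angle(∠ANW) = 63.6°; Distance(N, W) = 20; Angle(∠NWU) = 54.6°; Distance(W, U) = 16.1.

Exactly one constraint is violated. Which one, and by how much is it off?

Distance(W, U) = 16.1 — off by 4.80.

H = (0.00, 0.00) ✓; HE at -131.8° ✓; |HE| = 20.70 ✓; ∠HED = 104.8° ✓; |ED| = 27.40 ✓; ∠EDM = 112.0° ✓; |DM| = 10.10 ✓; ∠DMA = 103.0° ✓; |MA| = 17.20 ✓; ∠MAN = 51.30° ✓; |AN| = 11.90 ✓; ∠ANW = 63.60° ✓; |NW| = 20.00 ✓; ∠NWU = 54.60° ✓; |WU| = 11.30 ✗.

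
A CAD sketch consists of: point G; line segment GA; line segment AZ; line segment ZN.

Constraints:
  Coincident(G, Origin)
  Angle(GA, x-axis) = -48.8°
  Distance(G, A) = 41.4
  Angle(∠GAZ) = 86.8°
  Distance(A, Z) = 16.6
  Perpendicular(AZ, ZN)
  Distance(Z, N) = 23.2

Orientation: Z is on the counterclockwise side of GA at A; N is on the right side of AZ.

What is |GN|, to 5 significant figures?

66.098

∠GAZ = 86.8°, so AZ runs at -48.8° + (180° − 86.8°) = 44.400° from the x-axis; with |AZ| = 16.6, Z = A + 16.6·(cos 44.400°, sin 44.400°) = (39.130, -19.536). AZ is perpendicular to ZN; with |ZN| = 23.2 on the right of AZ, N = Z + 23.2·(0.69966, -0.71447) = (55.362, -36.111). Then |GN| = |N − G| = 66.098.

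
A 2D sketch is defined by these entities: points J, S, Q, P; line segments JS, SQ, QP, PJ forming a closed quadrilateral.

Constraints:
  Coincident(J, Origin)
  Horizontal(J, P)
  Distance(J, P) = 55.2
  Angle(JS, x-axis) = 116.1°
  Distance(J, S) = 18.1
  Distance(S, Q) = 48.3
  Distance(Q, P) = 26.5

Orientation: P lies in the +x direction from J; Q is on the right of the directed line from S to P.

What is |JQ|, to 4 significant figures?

33.53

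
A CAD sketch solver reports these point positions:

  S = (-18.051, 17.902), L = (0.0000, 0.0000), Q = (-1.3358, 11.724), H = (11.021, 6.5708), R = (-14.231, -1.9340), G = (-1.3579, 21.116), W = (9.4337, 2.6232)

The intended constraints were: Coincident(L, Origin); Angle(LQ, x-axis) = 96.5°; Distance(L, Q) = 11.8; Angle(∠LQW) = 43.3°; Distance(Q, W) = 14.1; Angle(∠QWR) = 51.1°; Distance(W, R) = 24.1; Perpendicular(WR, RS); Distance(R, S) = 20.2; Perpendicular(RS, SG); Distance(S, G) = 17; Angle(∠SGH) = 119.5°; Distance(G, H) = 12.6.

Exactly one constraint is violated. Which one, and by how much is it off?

Distance(G, H) = 12.6 — off by 6.50.

L = (0.00, 0.00) ✓; LQ at 96.50° ✓; |LQ| = 11.80 ✓; ∠LQW = 43.30° ✓; |QW| = 14.10 ✓; ∠QWR = 51.10° ✓; |WR| = 24.10 ✓; ∠(WR, RS) = 90.00° ✓; |RS| = 20.20 ✓; ∠(RS, SG) = 90.00° ✓; |SG| = 17.00 ✓; ∠SGH = 119.5° ✓; |GH| = 19.10 ✗.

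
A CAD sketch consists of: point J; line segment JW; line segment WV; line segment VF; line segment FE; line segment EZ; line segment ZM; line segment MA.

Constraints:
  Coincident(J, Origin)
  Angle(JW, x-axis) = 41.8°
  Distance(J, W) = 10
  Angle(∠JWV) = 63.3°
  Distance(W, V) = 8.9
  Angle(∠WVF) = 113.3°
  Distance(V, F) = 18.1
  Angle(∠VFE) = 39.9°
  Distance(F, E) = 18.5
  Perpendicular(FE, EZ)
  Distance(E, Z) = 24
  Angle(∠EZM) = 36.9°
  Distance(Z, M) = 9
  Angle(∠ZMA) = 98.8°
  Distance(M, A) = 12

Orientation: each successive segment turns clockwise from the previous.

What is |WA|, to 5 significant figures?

0.71068

∠EZM = 36.9° gives ZM at -154.80° from the x-axis; with |ZM| = 9.0, M = (14.698, -3.7534). ∠ZMA = 98.8° gives MA at 124.00° from the x-axis; with |MA| = 12.0, A = (7.9876, 6.1950). Then |WA| = |A − W| = 0.71068.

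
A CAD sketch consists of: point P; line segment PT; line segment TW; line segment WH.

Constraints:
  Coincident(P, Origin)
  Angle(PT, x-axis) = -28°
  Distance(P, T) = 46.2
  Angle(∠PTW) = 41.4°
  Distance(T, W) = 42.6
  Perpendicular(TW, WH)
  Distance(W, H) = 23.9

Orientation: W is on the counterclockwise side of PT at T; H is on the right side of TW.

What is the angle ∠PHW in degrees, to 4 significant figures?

8.301°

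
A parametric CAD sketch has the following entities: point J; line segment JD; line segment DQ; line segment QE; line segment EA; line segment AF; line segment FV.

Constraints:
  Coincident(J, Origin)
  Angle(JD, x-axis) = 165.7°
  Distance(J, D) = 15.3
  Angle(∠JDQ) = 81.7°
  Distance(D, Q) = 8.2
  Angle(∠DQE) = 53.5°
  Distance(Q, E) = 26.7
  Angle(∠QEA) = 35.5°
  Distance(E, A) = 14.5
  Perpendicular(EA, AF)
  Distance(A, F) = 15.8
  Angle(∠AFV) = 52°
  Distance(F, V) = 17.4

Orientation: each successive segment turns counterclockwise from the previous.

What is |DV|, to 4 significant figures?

20.92

J is at the origin; JD runs at 165.7° with length 15.3, so D = (-14.83, 3.779). ∠JDQ = 81.7° gives DQ at -96.00° from the x-axis; with |DQ| = 8.2, Q = (-15.68, -4.376). ∠DQE = 53.5° gives QE at 30.50° from the x-axis; with |QE| = 26.7, E = (7.322, 9.175). ∠QEA = 35.5° gives EA at 175.0° from the x-axis; with |EA| = 14.5, A = (-7.122, 10.44). EA ⟂ AF, so AF runs at -95.00°; with |AF| = 15.8, F = (-8.499, -5.301). ∠AFV = 52.0° gives FV at 33.00° from the x-axis; with |FV| = 17.4, V = (6.093, 4.176). Then |DV| = |V − D| = 20.92.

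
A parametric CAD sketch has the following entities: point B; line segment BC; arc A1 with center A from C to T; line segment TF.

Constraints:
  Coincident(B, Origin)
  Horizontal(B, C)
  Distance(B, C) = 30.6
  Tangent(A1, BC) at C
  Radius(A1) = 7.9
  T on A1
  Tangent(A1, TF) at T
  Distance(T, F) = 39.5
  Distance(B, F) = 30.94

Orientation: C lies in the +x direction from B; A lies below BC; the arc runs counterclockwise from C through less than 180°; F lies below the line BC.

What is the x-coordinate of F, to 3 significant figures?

-2.51

Checks: ∠(AC, CB) = 90.00° ✓; |AT| = 7.900 ✓; ∠(AT, TF) = 90.00° ✓; |TF| = 39.50 ✓; |BF| = 30.94 ✓.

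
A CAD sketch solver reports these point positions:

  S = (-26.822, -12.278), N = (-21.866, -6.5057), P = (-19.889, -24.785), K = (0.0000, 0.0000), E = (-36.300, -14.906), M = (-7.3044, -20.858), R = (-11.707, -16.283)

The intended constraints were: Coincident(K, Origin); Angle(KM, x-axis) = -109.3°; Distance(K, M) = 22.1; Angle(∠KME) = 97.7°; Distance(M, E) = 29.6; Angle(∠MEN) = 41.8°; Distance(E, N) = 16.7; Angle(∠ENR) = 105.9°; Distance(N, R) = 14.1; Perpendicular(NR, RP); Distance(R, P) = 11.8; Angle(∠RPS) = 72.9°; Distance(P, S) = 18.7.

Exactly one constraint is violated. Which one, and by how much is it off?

Distance(P, S) = 18.7 — off by 4.40.

K = (0.00, 0.00) ✓; KM at -109.3° ✓; |KM| = 22.10 ✓; ∠KME = 97.70° ✓; |ME| = 29.60 ✓; ∠MEN = 41.80° ✓; |EN| = 16.70 ✓; ∠ENR = 105.9° ✓; |NR| = 14.10 ✓; ∠(NR, RP) = 90.00° ✓; |RP| = 11.80 ✓; ∠RPS = 72.90° ✓; |PS| = 14.30 ✗.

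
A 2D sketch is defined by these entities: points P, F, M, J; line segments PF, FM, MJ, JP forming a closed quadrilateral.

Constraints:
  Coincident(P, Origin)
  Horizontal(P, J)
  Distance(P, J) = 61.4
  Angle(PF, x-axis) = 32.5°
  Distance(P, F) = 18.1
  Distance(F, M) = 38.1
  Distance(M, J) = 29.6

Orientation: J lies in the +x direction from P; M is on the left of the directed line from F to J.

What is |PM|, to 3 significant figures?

56.1

P is at the origin; PJ is horizontal with |PJ| = 61.4 and J in +x, so J = (61.4, 0). PF runs at 32.5° with |PF| = 18.1, so F = (15.3, 9.73). M is determined by |FM| = 38.1 and |MJ| = 29.6 together: it lies at the intersection of circle(F, 38.1) and circle(J, 29.6). With |FJ| = 47.1, the foot of the radical line on FJ is 29.7 from F and the perpendicular offset is √(38.1² − 29.7²) = 23.9. Taking the left-of-FJ solution: M = (49.2, 27.0).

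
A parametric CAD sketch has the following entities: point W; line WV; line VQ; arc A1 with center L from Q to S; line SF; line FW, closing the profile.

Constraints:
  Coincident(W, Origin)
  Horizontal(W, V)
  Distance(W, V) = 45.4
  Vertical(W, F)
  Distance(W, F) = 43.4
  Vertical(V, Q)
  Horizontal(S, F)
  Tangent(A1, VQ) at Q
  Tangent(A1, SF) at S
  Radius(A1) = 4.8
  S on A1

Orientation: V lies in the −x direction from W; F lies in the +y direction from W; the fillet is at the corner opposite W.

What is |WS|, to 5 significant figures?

59.430

W is at the origin; WV is horizontal with |WV| = 45.4 and V on the −x side, so V = (-45.400, 0.0000). W and F share the same x with |WF| = 43.4 and F on the +y side, so F = (0.0000, 43.400). The virtual corner opposite W is at (-45.400, 43.400). A1 meets VQ tangentially, so LQ is at right angles to VQ and A1 meets SF tangentially, so LS is at right angles to SF, with radius 4.8, so the center L sits 4.8 in from both sides at L = (-40.600, 38.600). That places the tangent points at Q = (-45.400, 38.600) on VQ and S = (-40.600, 43.400) on SF. Then |WS| = |S − W| = 59.430.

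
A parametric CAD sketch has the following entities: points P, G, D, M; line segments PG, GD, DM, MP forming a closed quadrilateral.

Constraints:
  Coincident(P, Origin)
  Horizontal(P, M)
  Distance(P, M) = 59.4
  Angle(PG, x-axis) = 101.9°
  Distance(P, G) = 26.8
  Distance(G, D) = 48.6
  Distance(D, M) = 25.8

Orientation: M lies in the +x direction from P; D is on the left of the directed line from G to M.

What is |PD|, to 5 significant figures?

46.910

Checks: |PM| = 59.40 ✓; |PG| = 26.80 ✓; |GD| = 48.60 ✓; |DM| = 25.80 ✓.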